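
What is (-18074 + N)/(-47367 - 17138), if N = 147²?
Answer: -101/1843 ≈ -0.054802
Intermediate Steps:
N = 21609
(-18074 + N)/(-47367 - 17138) = (-18074 + 21609)/(-47367 - 17138) = 3535/(-64505) = 3535*(-1/64505) = -101/1843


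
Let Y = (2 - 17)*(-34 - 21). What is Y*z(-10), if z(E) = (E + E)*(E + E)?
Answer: 330000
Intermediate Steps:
Y = 825 (Y = -15*(-55) = 825)
z(E) = 4*E² (z(E) = (2*E)*(2*E) = 4*E²)
Y*z(-10) = 825*(4*(-10)²) = 825*(4*100) = 825*400 = 330000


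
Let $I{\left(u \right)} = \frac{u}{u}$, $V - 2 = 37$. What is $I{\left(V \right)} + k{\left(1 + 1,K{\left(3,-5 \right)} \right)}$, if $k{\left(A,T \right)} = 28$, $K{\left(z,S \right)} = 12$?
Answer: $29$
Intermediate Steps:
$V = 39$ ($V = 2 + 37 = 39$)
$I{\left(u \right)} = 1$
$I{\left(V \right)} + k{\left(1 + 1,K{\left(3,-5 \right)} \right)} = 1 + 28 = 29$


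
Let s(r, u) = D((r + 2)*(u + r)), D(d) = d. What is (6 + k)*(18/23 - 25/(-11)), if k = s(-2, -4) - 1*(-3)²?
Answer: -2319/253 ≈ -9.1660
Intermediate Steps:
s(r, u) = (2 + r)*(r + u) (s(r, u) = (r + 2)*(u + r) = (2 + r)*(r + u))
k = -9 (k = ((-2)² + 2*(-2) + 2*(-4) - 2*(-4)) - 1*(-3)² = (4 - 4 - 8 + 8) - 1*9 = 0 - 9 = -9)
(6 + k)*(18/23 - 25/(-11)) = (6 - 9)*(18/23 - 25/(-11)) = -3*(18*(1/23) - 25*(-1/11)) = -3*(18/23 + 25/11) = -3*773/253 = -2319/253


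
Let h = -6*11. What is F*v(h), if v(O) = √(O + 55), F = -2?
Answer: -2*I*√11 ≈ -6.6332*I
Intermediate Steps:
h = -66
v(O) = √(55 + O)
F*v(h) = -2*√(55 - 66) = -2*I*√11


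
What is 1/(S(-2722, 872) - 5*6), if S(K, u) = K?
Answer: -1/2752 ≈ -0.00036337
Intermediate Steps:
1/(S(-2722, 872) - 5*6) = 1/(-2722 - 5*6) = 1/(-2722 - 30) = 1/(-2752) = -1/2752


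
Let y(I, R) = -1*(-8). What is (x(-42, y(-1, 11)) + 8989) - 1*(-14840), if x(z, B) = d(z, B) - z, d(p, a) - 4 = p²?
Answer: 25639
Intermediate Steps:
y(I, R) = 8
d(p, a) = 4 + p²
x(z, B) = 4 + z² - z (x(z, B) = (4 + z²) - z = 4 + z² - z)
(x(-42, y(-1, 11)) + 8989) - 1*(-14840) = ((4 + (-42)² - 1*(-42)) + 8989) - 1*(-14840) = ((4 + 1764 + 42) + 8989) + 14840 = (1810 + 8989) + 14840 = 10799 + 14840 = 25639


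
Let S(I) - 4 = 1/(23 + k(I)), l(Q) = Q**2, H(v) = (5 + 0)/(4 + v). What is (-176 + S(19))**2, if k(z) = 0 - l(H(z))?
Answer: 4359305531025/147428164 ≈ 29569.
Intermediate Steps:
H(v) = 5/(4 + v)
k(z) = -25/(4 + z)**2 (k(z) = 0 - (5/(4 + z))**2 = 0 - 25/(4 + z)**2 = -25/(4 + z)**2)
S(I) = 4 + 1/(23 - 25/(4 + I)**2)
(-176 + S(19))**2 = (-176 + (100 - 93*(4 + 19)**2)/(25 - 23*(4 + 19)**2))**2 = (-176 + (100 - 93*23**2)/(25 - 23*23**2))**2 = (-176 + (100 - 93*529)/(25 - 23*529))**2 = (-176 + (100 - 49197)/(25 - 12167))**2 = (-176 - 49097/(-12142))**2 = (-176 - 1/12142*(-49097))**2 = (-176 + 49097/12142)**2 = (-2087895/12142)**2 = 4359305531025/147428164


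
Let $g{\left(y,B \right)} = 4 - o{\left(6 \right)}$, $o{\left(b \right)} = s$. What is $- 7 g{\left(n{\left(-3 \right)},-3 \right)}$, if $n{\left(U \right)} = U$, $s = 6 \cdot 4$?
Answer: $140$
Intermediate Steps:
$s = 24$
$o{\left(b \right)} = 24$
$g{\left(y,B \right)} = -20$ ($g{\left(y,B \right)} = 4 - 24 = -20$)
$- 7 g{\left(n{\left(-3 \right)},-3 \right)} = \left(-7\right) \left(-20\right) = 140$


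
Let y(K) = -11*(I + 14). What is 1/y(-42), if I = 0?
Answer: -1/154 ≈ -0.0064935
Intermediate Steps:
y(K) = -154 (y(K) = -11*(0 + 14) = -11*14 = -154)
1/y(-42) = 1/(-154) = -1/154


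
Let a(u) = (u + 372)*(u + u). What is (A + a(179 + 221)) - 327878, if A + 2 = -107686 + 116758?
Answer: 298792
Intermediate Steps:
A = 9070 (A = -2 + (-107686 + 116758) = -2 + 9072 = 9070)
a(u) = 2*u*(372 + u) (a(u) = (372 + u)*(2*u) = 2*u*(372 + u))
(A + a(179 + 221)) - 327878 = (9070 + 2*(179 + 221)*(372 + (179 + 221))) - 327878 = (9070 + 2*400*(372 + 400)) - 327878 = (9070 + 2*400*772) - 327878 = (9070 + 617600) - 327878 = 626670 - 327878 = 298792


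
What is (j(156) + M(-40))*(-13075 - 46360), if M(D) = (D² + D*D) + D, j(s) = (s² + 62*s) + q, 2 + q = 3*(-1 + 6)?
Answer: -2209852735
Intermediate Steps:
q = 13 (q = -2 + 3*(-1 + 6) = -2 + 3*5 = -2 + 15 = 13)
j(s) = 13 + s² + 62*s (j(s) = (s² + 62*s) + 13 = 13 + s² + 62*s)
M(D) = D + 2*D² (M(D) = (D² + D²) + D = 2*D² + D = D + 2*D²)
(j(156) + M(-40))*(-13075 - 46360) = ((13 + 156² + 62*156) - 40*(1 + 2*(-40)))*(-13075 - 46360) = ((13 + 24336 + 9672) - 40*(1 - 80))*(-59435) = (34021 - 40*(-79))*(-59435) = (34021 + 3160)*(-59435) = 37181*(-59435) = -2209852735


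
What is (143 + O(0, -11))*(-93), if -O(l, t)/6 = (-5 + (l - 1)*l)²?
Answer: 651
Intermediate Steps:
O(l, t) = -6*(-5 + l*(-1 + l))² (O(l, t) = -6*(-5 + (l - 1)*l)² = -6*(-5 + (-1 + l)*l)² = -6*(-5 + l*(-1 + l))²)
(143 + O(0, -11))*(-93) = (143 - 6*(5 + 0 - 1*0²)²)*(-93) = (143 - 6*(5 + 0 - 1*0)²)*(-93) = (143 - 6*(5 + 0 + 0)²)*(-93) = (143 - 6*5²)*(-93) = (143 - 6*25)*(-93) = (143 - 150)*(-93) = -7*(-93) = 651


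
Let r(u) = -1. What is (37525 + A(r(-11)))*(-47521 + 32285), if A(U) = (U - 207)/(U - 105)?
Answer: -30303322244/53 ≈ -5.7176e+8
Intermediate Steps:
A(U) = (-207 + U)/(-105 + U)
(37525 + A(r(-11)))*(-47521 + 32285) = (37525 + (-207 - 1)/(-105 - 1))*(-47521 + 32285) = (37525 - 208/(-106))*(-15236) = (37525 - 1/106*(-208))*(-15236) = (37525 + 104/53)*(-15236) = (1988929/53)*(-15236) = -30303322244/53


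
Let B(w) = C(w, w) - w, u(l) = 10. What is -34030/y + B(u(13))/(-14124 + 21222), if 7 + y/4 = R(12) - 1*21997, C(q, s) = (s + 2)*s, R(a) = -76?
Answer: 4187669/10448256 ≈ 0.40080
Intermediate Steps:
C(q, s) = s*(2 + s) (C(q, s) = (2 + s)*s = s*(2 + s))
B(w) = -w + w*(2 + w) (B(w) = w*(2 + w) - w = -w + w*(2 + w))
y = -88320 (y = -28 + 4*(-76 - 1*21997) = -28 + 4*(-76 - 21997) = -28 + 4*(-22073) = -28 - 88292 = -88320)
-34030/y + B(u(13))/(-14124 + 21222) = -34030/(-88320) + (10*(1 + 10))/(-14124 + 21222) = -34030*(-1/88320) + (10*11)/7098 = 3403/8832 + 110*(1/7098) = 3403/8832 + 55/3549 = 4187669/10448256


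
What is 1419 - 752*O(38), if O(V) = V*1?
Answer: -27157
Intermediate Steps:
O(V) = V
1419 - 752*O(38) = 1419 - 752*38 = 1419 - 28576 = -27157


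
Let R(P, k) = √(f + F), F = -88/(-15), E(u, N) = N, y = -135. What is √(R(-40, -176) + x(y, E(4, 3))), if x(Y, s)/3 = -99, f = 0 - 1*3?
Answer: √(-66825 + 15*√645)/15 ≈ 17.185*I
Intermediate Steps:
f = -3 (f = 0 - 3 = -3)
F = 88/15 (F = -88*(-1/15) = 88/15 ≈ 5.8667)
x(Y, s) = -297 (x(Y, s) = 3*(-99) = -297)
R(P, k) = √645/15 (R(P, k) = √(-3 + 88/15) = √(43/15) = √645/15)
√(R(-40, -176) + x(y, E(4, 3))) = √(√645/15 - 297) = √(-297 + √645/15)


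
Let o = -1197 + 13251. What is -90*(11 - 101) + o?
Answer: 20154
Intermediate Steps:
o = 12054
-90*(11 - 101) + o = -90*(11 - 101) + 12054 = -90*(-90) + 12054 = 8100 + 12054 = 20154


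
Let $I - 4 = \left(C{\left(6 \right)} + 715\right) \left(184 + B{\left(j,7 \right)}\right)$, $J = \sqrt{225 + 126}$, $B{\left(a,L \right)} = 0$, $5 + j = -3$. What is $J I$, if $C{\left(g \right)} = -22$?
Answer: $382548 \sqrt{39} \approx 2.389 \cdot 10^{6}$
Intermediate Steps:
$j = -8$ ($j = -5 - 3 = -8$)
$J = 3 \sqrt{39}$ ($J = \sqrt{351} = 3 \sqrt{39} \approx 18.735$)
$I = 127516$ ($I = 4 + \left(-22 + 715\right) \left(184 + 0\right) = 4 + 693 \cdot 184 = 4 + 127512 = 127516$)
$J I = 3 \sqrt{39} \cdot 127516 = 382548 \sqrt{39}$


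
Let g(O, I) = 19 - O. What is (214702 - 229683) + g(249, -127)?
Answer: -15211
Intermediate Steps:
(214702 - 229683) + g(249, -127) = (214702 - 229683) + (19 - 1*249) = -14981 + (19 - 249) = -14981 - 230 = -15211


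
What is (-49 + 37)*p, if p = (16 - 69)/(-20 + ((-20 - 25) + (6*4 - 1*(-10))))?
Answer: -636/31 ≈ -20.516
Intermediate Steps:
p = 53/31 (p = -53/(-20 + (-45 + (24 + 10))) = -53/(-20 + (-45 + 34)) = -53/(-20 - 11) = -53/(-31) = -53*(-1/31) = 53/31 ≈ 1.7097)
(-49 + 37)*p = (-49 + 37)*(53/31) = -12*53/31 = -636/31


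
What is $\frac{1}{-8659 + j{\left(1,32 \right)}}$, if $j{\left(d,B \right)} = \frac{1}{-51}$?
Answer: $- \frac{51}{441610} \approx -0.00011549$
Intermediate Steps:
$j{\left(d,B \right)} = - \frac{1}{51}$
$\frac{1}{-8659 + j{\left(1,32 \right)}} = \frac{1}{-8659 - \frac{1}{51}} = \frac{1}{- \frac{441610}{51}} = - \frac{51}{441610}$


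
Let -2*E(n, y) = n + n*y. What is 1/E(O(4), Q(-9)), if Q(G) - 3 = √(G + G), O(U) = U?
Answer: I/(2*(-4*I + 3*√2)) ≈ -0.058824 + 0.062392*I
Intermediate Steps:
Q(G) = 3 + √2*√G (Q(G) = 3 + √(G + G) = 3 + √(2*G) = 3 + √2*√G)
E(n, y) = -n/2 - n*y/2 (E(n, y) = -(n + n*y)/2 = -n/2 - n*y/2)
1/E(O(4), Q(-9)) = 1/(-½*4*(1 + (3 + √2*√(-9)))) = 1/(-½*4*(1 + (3 + √2*(3*I)))) = 1/(-½*4*(1 + (3 + 3*I*√2))) = 1/(-½*4*(4 + 3*I*√2)) = 1/(-8 - 6*I*√2)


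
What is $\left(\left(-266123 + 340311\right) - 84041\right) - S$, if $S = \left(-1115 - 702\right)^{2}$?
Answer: $-3311342$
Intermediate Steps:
$S = 3301489$ ($S = \left(-1817\right)^{2} = 3301489$)
$\left(\left(-266123 + 340311\right) - 84041\right) - S = \left(\left(-266123 + 340311\right) - 84041\right) - 3301489 = \left(74188 - 84041\right) - 3301489 = -9853 - 3301489 = -3311342$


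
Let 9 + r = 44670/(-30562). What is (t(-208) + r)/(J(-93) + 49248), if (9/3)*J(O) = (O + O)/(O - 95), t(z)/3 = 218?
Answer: 924387540/70740990383 ≈ 0.013067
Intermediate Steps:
t(z) = 654 (t(z) = 3*218 = 654)
r = -159864/15281 (r = -9 + 44670/(-30562) = -9 + 44670*(-1/30562) = -9 - 22335/15281 = -159864/15281 ≈ -10.462)
J(O) = 2*O/(3*(-95 + O)) (J(O) = ((O + O)/(O - 95))/3 = ((2*O)/(-95 + O))/3 = (2*O/(-95 + O))/3 = 2*O/(3*(-95 + O)))
(t(-208) + r)/(J(-93) + 49248) = (654 - 159864/15281)/((⅔)*(-93)/(-95 - 93) + 49248) = 9833910/(15281*((⅔)*(-93)/(-188) + 49248)) = 9833910/(15281*((⅔)*(-93)*(-1/188) + 49248)) = 9833910/(15281*(31/94 + 49248)) = 9833910/(15281*(4629343/94)) = (9833910/15281)*(94/4629343) = 924387540/70740990383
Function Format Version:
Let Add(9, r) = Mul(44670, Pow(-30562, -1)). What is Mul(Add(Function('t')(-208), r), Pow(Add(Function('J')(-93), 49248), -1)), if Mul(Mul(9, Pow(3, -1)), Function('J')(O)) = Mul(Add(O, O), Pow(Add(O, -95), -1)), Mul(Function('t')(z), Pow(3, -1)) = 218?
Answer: Rational(924387540, 70740990383) ≈ 0.013067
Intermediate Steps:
Function('t')(z) = 654 (Function('t')(z) = Mul(3, 218) = 654)
r = Rational(-159864, 15281) (r = Add(-9, Mul(44670, Pow(-30562, -1))) = Add(-9, Mul(44670, Rational(-1, 30562))) = Add(-9, Rational(-22335, 15281)) = Rational(-159864, 15281) ≈ -10.462)
Function('J')(O) = Mul(Rational(2, 3), O, Pow(Add(-95, O), -1)) (Function('J')(O) = Mul(Rational(1, 3), Mul(Add(O, O), Pow(Add(O, -95), -1))) = Mul(Rational(1, 3), Mul(Mul(2, O), Pow(Add(-95, O), -1))) = Mul(Rational(1, 3), Mul(2, O, Pow(Add(-95, O), -1))) = Mul(Rational(2, 3), O, Pow(Add(-95, O), -1)))
Mul(Add(Function('t')(-208), r), Pow(Add(Function('J')(-93), 49248), -1)) = Mul(Add(654, Rational(-159864, 15281)), Pow(Add(Mul(Rational(2, 3), -93, Pow(Add(-95, -93), -1)), 49248), -1)) = Mul(Rational(9833910, 15281), Pow(Add(Mul(Rational(2, 3), -93, Pow(-188, -1)), 49248), -1)) = Mul(Rational(9833910, 15281), Pow(Add(Mul(Rational(2, 3), -93, Rational(-1, 188)), 49248), -1)) = Mul(Rational(9833910, 15281), Pow(Add(Rational(31, 94), 49248), -1)) = Mul(Rational(9833910, 15281), Pow(Rational(4629343, 94), -1)) = Mul(Rational(9833910, 15281), Rational(94, 4629343)) = Rational(924387540, 70740990383)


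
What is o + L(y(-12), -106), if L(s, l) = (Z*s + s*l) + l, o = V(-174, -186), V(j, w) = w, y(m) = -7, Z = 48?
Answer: 114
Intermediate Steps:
o = -186
L(s, l) = l + 48*s + l*s (L(s, l) = (48*s + s*l) + l = (48*s + l*s) + l = l + 48*s + l*s)
o + L(y(-12), -106) = -186 + (-106 + 48*(-7) - 106*(-7)) = -186 + (-106 - 336 + 742) = -186 + 300 = 114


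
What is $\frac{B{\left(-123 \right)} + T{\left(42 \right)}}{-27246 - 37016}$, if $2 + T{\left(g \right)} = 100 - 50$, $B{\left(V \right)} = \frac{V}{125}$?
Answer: $- \frac{5877}{8032750} \approx -0.00073163$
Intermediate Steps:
$B{\left(V \right)} = \frac{V}{125}$ ($B{\left(V \right)} = V \frac{1}{125} = \frac{V}{125}$)
$T{\left(g \right)} = 48$ ($T{\left(g \right)} = -2 + \left(100 - 50\right) = -2 + 50 = 48$)
$\frac{B{\left(-123 \right)} + T{\left(42 \right)}}{-27246 - 37016} = \frac{\frac{1}{125} \left(-123\right) + 48}{-27246 - 37016} = \frac{- \frac{123}{125} + 48}{-27246 - 37016} = \frac{5877}{125 \left(-64262\right)} = \frac{5877}{125} \left(- \frac{1}{64262}\right) = - \frac{5877}{8032750}$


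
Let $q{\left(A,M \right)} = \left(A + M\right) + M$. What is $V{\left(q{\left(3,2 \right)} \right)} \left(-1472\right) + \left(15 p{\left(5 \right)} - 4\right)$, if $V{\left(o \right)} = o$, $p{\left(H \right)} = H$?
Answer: $-10233$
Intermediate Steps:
$q{\left(A,M \right)} = A + 2 M$
$V{\left(q{\left(3,2 \right)} \right)} \left(-1472\right) + \left(15 p{\left(5 \right)} - 4\right) = \left(3 + 2 \cdot 2\right) \left(-1472\right) + \left(15 \cdot 5 - 4\right) = \left(3 + 4\right) \left(-1472\right) + \left(75 - 4\right) = 7 \left(-1472\right) + 71 = -10304 + 71 = -10233$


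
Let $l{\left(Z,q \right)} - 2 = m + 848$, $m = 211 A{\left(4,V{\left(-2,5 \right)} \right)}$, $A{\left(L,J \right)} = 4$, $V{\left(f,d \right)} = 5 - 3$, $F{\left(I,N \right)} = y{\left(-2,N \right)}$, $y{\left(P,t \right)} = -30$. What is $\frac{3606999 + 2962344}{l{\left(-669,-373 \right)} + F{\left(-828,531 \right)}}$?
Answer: $\frac{6569343}{1664} \approx 3947.9$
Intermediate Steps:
$F{\left(I,N \right)} = -30$
$V{\left(f,d \right)} = 2$
$m = 844$ ($m = 211 \cdot 4 = 844$)
$l{\left(Z,q \right)} = 1694$ ($l{\left(Z,q \right)} = 2 + \left(844 + 848\right) = 2 + 1692 = 1694$)
$\frac{3606999 + 2962344}{l{\left(-669,-373 \right)} + F{\left(-828,531 \right)}} = \frac{3606999 + 2962344}{1694 - 30} = \frac{6569343}{1664}$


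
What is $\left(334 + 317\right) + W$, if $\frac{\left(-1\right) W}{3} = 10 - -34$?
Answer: $519$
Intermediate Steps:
$W = -132$ ($W = - 3 \left(10 - -34\right) = - 3 \left(10 + 34\right) = \left(-3\right) 44 = -132$)
$\left(334 + 317\right) + W = \left(334 + 317\right) - 132 = 651 - 132 = 519$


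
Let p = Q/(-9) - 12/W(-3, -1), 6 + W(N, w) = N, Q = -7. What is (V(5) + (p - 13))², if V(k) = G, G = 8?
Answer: 676/81 ≈ 8.3457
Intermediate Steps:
W(N, w) = -6 + N
V(k) = 8
p = 19/9 (p = -7/(-9) - 12/(-6 - 3) = -7*(-⅑) - 12/(-9) = 7/9 - 12*(-⅑) = 7/9 + 4/3 = 19/9 ≈ 2.1111)
(V(5) + (p - 13))² = (8 + (19/9 - 13))² = (8 - 98/9)² = (-26/9)² = 676/81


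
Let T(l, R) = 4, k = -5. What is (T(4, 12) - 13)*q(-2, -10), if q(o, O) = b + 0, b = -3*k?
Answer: -135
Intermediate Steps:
b = 15 (b = -3*(-5) = 15)
q(o, O) = 15 (q(o, O) = 15 + 0 = 15)
(T(4, 12) - 13)*q(-2, -10) = (4 - 13)*15 = -9*15 = -135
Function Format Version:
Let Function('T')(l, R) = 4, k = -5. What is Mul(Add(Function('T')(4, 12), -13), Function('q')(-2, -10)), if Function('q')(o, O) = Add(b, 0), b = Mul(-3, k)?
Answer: -135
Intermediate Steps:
b = 15 (b = Mul(-3, -5) = 15)
Function('q')(o, O) = 15 (Function('q')(o, O) = Add(15, 0) = 15)
Mul(Add(Function('T')(4, 12), -13), Function('q')(-2, -10)) = Mul(Add(4, -13), 15) = Mul(-9, 15) = -135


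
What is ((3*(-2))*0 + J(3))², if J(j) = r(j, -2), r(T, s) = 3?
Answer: 9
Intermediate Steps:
J(j) = 3
((3*(-2))*0 + J(3))² = ((3*(-2))*0 + 3)² = (-6*0 + 3)² = (0 + 3)² = 3² = 9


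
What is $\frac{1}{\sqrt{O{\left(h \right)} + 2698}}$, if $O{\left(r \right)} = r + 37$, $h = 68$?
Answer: $\frac{\sqrt{2803}}{2803} \approx 0.018888$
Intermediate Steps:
$O{\left(r \right)} = 37 + r$
$\frac{1}{\sqrt{O{\left(h \right)} + 2698}} = \frac{1}{\sqrt{\left(37 + 68\right) + 2698}} = \frac{1}{\sqrt{105 + 2698}} = \frac{1}{\sqrt{2803}} = \frac{\sqrt{2803}}{2803}$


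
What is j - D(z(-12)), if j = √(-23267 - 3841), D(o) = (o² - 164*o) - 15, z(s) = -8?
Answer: -1361 + 6*I*√753 ≈ -1361.0 + 164.65*I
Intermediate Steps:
D(o) = -15 + o² - 164*o
j = 6*I*√753 (j = √(-27108) = 6*I*√753 ≈ 164.65*I)
j - D(z(-12)) = 6*I*√753 - (-15 + (-8)² - 164*(-8)) = 6*I*√753 - (-15 + 64 + 1312) = 6*I*√753 - 1*1361 = 6*I*√753 - 1361 = -1361 + 6*I*√753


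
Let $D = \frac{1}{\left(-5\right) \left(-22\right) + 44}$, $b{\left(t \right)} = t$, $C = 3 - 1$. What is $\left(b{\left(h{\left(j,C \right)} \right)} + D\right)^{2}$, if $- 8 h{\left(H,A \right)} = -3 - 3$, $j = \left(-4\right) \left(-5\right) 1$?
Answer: $\frac{54289}{94864} \approx 0.57228$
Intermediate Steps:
$C = 2$ ($C = 3 - 1 = 2$)
$j = 20$ ($j = 20 \cdot 1 = 20$)
$h{\left(H,A \right)} = \frac{3}{4}$ ($h{\left(H,A \right)} = - \frac{-3 - 3}{8} = \left(- \frac{1}{8}\right) \left(-6\right) = \frac{3}{4}$)
$D = \frac{1}{154}$ ($D = \frac{1}{110 + 44} = \frac{1}{154} \approx 0.0064935$)
$\left(b{\left(h{\left(j,C \right)} \right)} + D\right)^{2} = \left(\frac{3}{4} + \frac{1}{154}\right)^{2} = \left(\frac{233}{308}\right)^{2} = \frac{54289}{94864}$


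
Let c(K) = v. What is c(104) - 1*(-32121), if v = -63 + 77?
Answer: 32135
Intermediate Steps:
v = 14
c(K) = 14
c(104) - 1*(-32121) = 14 - 1*(-32121) = 14 + 32121 = 32135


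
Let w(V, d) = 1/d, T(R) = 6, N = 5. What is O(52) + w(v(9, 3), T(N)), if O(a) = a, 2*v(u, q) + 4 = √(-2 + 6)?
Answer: 313/6 ≈ 52.167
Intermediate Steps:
v(u, q) = -1 (v(u, q) = -2 + √(-2 + 6)/2 = -2 + √4/2 = -2 + (½)*2 = -2 + 1 = -1)
O(52) + w(v(9, 3), T(N)) = 52 + 1/6 = 52 + ⅙ = 313/6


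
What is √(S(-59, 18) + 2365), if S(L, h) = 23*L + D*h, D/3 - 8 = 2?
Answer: 6*√43 ≈ 39.345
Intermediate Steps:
D = 30 (D = 24 + 3*2 = 24 + 6 = 30)
S(L, h) = 23*L + 30*h
√(S(-59, 18) + 2365) = √((23*(-59) + 30*18) + 2365) = √((-1357 + 540) + 2365) = √(-817 + 2365) = √1548 = 6*√43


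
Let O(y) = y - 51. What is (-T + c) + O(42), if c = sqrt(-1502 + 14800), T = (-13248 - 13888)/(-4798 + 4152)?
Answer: -16475/323 + sqrt(13298) ≈ 64.311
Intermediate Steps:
O(y) = -51 + y
T = 13568/323 (T = -27136/(-646) = -27136*(-1/646) = 13568/323 ≈ 42.006)
c = sqrt(13298) ≈ 115.32
(-T + c) + O(42) = (-1*13568/323 + sqrt(13298)) + (-51 + 42) = (-13568/323 + sqrt(13298)) - 9 = -16475/323 + sqrt(13298)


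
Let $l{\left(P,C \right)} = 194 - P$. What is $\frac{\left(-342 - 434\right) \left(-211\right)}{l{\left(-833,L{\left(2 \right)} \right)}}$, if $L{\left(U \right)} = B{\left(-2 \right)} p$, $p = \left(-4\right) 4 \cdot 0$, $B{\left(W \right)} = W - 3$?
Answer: $\frac{163736}{1027} \approx 159.43$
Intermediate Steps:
$B{\left(W \right)} = -3 + W$
$p = 0$ ($p = \left(-16\right) 0 = 0$)
$L{\left(U \right)} = 0$ ($L{\left(U \right)} = \left(-3 - 2\right) 0 = \left(-5\right) 0 = 0$)
$\frac{\left(-342 - 434\right) \left(-211\right)}{l{\left(-833,L{\left(2 \right)} \right)}} = \frac{\left(-342 - 434\right) \left(-211\right)}{194 - -833} = \frac{\left(-776\right) \left(-211\right)}{194 + 833} = \frac{163736}{1027}$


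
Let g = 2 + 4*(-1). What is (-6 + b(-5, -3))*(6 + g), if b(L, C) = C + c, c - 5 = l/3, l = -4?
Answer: -64/3 ≈ -21.333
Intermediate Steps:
c = 11/3 (c = 5 - 4/3 = 11/3 ≈ 3.6667)
b(L, C) = 11/3 + C (b(L, C) = C + 11/3 = 11/3 + C)
g = -2 (g = 2 - 4 = -2)
(-6 + b(-5, -3))*(6 + g) = (-6 + (11/3 - 3))*(6 - 2) = (-6 + ⅔)*4 = -16/3*4 = -64/3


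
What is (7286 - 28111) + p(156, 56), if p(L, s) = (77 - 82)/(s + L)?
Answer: -4414905/212 ≈ -20825.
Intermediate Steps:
p(L, s) = -5/(L + s)
(7286 - 28111) + p(156, 56) = (7286 - 28111) - 5/(156 + 56) = -20825 - 5/212 = -4414905/212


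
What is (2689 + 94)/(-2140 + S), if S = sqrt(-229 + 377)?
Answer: -1488905/1144863 - 2783*sqrt(37)/2289726 ≈ -1.3079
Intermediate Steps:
S = 2*sqrt(37) (S = sqrt(148) = 2*sqrt(37) ≈ 12.166)
(2689 + 94)/(-2140 + S) = (2689 + 94)/(-2140 + 2*sqrt(37)) = 2783/(-2140 + 2*sqrt(37))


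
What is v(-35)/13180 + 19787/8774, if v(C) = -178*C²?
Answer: -41309451/2891033 ≈ -14.289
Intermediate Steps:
v(-35)/13180 + 19787/8774 = -178*(-35)²/13180 + 19787/8774 = -178*1225*(1/13180) + 19787*(1/8774) = -218050*1/13180 + 19787/8774 = -21805/1318 + 19787/8774 = -41309451/2891033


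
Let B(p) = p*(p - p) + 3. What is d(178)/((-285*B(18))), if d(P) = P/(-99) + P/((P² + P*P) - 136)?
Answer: 5618837/2676136320 ≈ 0.0020996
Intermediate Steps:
B(p) = 3 (B(p) = p*0 + 3 = 0 + 3 = 3)
d(P) = -P/99 + P/(-136 + 2*P²) (d(P) = P*(-1/99) + P/((P² + P²) - 136) = -P/99 + P/(2*P² - 136) = -P/99 + P/(-136 + 2*P²))
d(178)/((-285*B(18))) = ((1/198)*178*(235 - 2*178²)/(-68 + 178²))/((-285*3)) = ((1/198)*178*(235 - 2*31684)/(-68 + 31684))/(-855) = ((1/198)*178*(235 - 63368)/31616)*(-1/855) = ((1/198)*178*(1/31616)*(-63133))*(-1/855) = -5618837/3129984*(-1/855) = 5618837/2676136320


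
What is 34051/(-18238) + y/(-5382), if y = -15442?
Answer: 49184357/49078458 ≈ 1.0022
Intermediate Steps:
34051/(-18238) + y/(-5382) = 34051/(-18238) - 15442/(-5382) = 34051*(-1/18238) - 15442*(-1/5382) = -34051/18238 + 7721/2691 = 49184357/49078458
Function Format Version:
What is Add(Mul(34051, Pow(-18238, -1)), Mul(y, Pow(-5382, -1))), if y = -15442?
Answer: Rational(49184357, 49078458) ≈ 1.0022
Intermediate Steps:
Add(Mul(34051, Pow(-18238, -1)), Mul(y, Pow(-5382, -1))) = Add(Mul(34051, Pow(-18238, -1)), Mul(-15442, Pow(-5382, -1))) = Add(Mul(34051, Rational(-1, 18238)), Mul(-15442, Rational(-1, 5382))) = Add(Rational(-34051, 18238), Rational(7721, 2691)) = Rational(49184357, 49078458)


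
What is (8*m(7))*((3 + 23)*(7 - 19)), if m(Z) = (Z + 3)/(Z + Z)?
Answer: -12480/7 ≈ -1782.9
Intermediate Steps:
m(Z) = (3 + Z)/(2*Z) (m(Z) = (3 + Z)/((2*Z)) = (3 + Z)*(1/(2*Z)) = (3 + Z)/(2*Z))
(8*m(7))*((3 + 23)*(7 - 19)) = (8*((½)*(3 + 7)/7))*((3 + 23)*(7 - 19)) = (8*((½)*(⅐)*10))*(26*(-12)) = (8*(5/7))*(-312) = (40/7)*(-312) = -12480/7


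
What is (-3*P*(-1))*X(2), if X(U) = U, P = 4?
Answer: 24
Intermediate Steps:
(-3*P*(-1))*X(2) = -12*(-1)*2 = -3*(-4)*2 = 12*2 = 24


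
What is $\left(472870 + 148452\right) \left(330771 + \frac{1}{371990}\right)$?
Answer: $\frac{38224818086546351}{185995} \approx 2.0552 \cdot 10^{11}$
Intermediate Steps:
$\left(472870 + 148452\right) \left(330771 + \frac{1}{371990}\right) = 621322 \left(330771 + \frac{1}{371990}\right) = 621322 \cdot \frac{123043504291}{371990} = \frac{38224818086546351}{185995}$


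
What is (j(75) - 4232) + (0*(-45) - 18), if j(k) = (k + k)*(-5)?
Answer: -5000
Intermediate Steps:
j(k) = -10*k (j(k) = (2*k)*(-5) = -10*k)
(j(75) - 4232) + (0*(-45) - 18) = (-10*75 - 4232) + (0*(-45) - 18) = (-750 - 4232) + (0 - 18) = -4982 - 18 = -5000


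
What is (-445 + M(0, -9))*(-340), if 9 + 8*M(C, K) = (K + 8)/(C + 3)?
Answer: 455090/3 ≈ 1.5170e+5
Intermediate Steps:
M(C, K) = -9/8 + (8 + K)/(8*(3 + C)) (M(C, K) = -9/8 + ((K + 8)/(C + 3))/8 = -9/8 + ((8 + K)/(3 + C))/8 = -9/8 + (8 + K)/(8*(3 + C)))
(-445 + M(0, -9))*(-340) = (-445 + (-19 - 9 - 9*0)/(8*(3 + 0)))*(-340) = (-445 + (⅛)*(-19 - 9 + 0)/3)*(-340) = (-445 + (⅛)*(⅓)*(-28))*(-340) = (-445 - 7/6)*(-340) = -2677/6*(-340) = 455090/3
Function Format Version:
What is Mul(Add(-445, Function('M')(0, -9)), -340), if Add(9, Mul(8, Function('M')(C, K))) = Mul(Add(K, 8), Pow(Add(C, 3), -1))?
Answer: Rational(455090, 3) ≈ 1.5170e+5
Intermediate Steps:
Function('M')(C, K) = Add(Rational(-9, 8), Mul(Rational(1, 8), Pow(Add(3, C), -1), Add(8, K))) (Function('M')(C, K) = Add(Rational(-9, 8), Mul(Rational(1, 8), Mul(Add(K, 8), Pow(Add(C, 3), -1)))) = Add(Rational(-9, 8), Mul(Rational(1, 8), Mul(Add(8, K), Pow(Add(3, C), -1)))) = Add(Rational(-9, 8), Mul(Rational(1, 8), Mul(Pow(Add(3, C), -1), Add(8, K)))) = Add(Rational(-9, 8), Mul(Rational(1, 8), Pow(Add(3, C), -1), Add(8, K))))
Mul(Add(-445, Function('M')(0, -9)), -340) = Mul(Add(-445, Mul(Rational(1, 8), Pow(Add(3, 0), -1), Add(-19, -9, Mul(-9, 0)))), -340) = Mul(Add(-445, Mul(Rational(1, 8), Pow(3, -1), Add(-19, -9, 0))), -340) = Mul(Add(-445, Mul(Rational(1, 8), Rational(1, 3), -28)), -340) = Mul(Add(-445, Rational(-7, 6)), -340) = Mul(Rational(-2677, 6), -340) = Rational(455090, 3)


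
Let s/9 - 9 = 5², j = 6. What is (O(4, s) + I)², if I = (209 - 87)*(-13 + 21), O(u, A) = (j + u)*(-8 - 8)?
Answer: 665856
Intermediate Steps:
s = 306 (s = 81 + 9*5² = 81 + 9*25 = 81 + 225 = 306)
O(u, A) = -96 - 16*u (O(u, A) = (6 + u)*(-8 - 8) = (6 + u)*(-16) = -96 - 16*u)
I = 976 (I = 122*8 = 976)
(O(4, s) + I)² = ((-96 - 16*4) + 976)² = ((-96 - 64) + 976)² = (-160 + 976)² = 816² = 665856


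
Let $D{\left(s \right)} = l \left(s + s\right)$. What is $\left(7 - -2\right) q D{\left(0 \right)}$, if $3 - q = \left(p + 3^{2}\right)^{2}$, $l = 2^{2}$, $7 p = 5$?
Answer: $0$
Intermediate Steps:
$p = \frac{5}{7}$ ($p = \frac{1}{7} \cdot 5 = \frac{5}{7} \approx 0.71429$)
$l = 4$
$q = - \frac{4477}{49}$ ($q = 3 - \left(\frac{5}{7} + 3^{2}\right)^{2} = 3 - \left(\frac{5}{7} + 9\right)^{2} = 3 - \left(\frac{68}{7}\right)^{2} = 3 - \frac{4624}{49} = - \frac{4477}{49} \approx -91.367$)
$D{\left(s \right)} = 8 s$ ($D{\left(s \right)} = 4 \left(s + s\right) = 4 \cdot 2 s = 8 s$)
$\left(7 - -2\right) q D{\left(0 \right)} = \left(7 - -2\right) \left(- \frac{4477}{49}\right) 8 \cdot 0 = \left(7 + 2\right) \left(- \frac{4477}{49}\right) 0 = 9 \left(- \frac{4477}{49}\right) 0 = \left(- \frac{40293}{49}\right) 0 = 0$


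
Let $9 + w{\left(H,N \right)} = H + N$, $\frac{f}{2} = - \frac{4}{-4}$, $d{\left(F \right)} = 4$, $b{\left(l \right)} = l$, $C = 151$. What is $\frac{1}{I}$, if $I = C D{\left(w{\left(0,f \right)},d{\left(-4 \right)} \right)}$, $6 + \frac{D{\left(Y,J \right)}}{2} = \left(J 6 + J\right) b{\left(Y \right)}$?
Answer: $- \frac{1}{61004} \approx -1.6392 \cdot 10^{-5}$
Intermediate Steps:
$f = 2$ ($f = 2 \left(- \frac{4}{-4}\right) = 2 \left(\left(-4\right) \left(- \frac{1}{4}\right)\right) = 2 \cdot 1 = 2$)
$w{\left(H,N \right)} = -9 + H + N$ ($w{\left(H,N \right)} = -9 + \left(H + N\right) = -9 + H + N$)
$D{\left(Y,J \right)} = -12 + 14 J Y$ ($D{\left(Y,J \right)} = -12 + 2 \left(J 6 + J\right) Y = -12 + 2 \left(6 J + J\right) Y = -12 + 2 \cdot 7 J Y = -12 + 14 J Y$)
$I = -61004$ ($I = 151 \left(-12 + 14 \cdot 4 \left(-9 + 0 + 2\right)\right) = 151 \left(-12 + 14 \cdot 4 \left(-7\right)\right) = 151 \left(-12 - 392\right) = 151 \left(-404\right) = -61004$)
$\frac{1}{I} = \frac{1}{-61004} = - \frac{1}{61004}$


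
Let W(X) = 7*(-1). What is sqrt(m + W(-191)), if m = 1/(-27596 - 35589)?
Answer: 6*I*sqrt(776290910)/63185 ≈ 2.6458*I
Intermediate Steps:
W(X) = -7
m = -1/63185 (m = 1/(-63185) = -1/63185 ≈ -1.5827e-5)
sqrt(m + W(-191)) = sqrt(-1/63185 - 7) = sqrt(-442296/63185) = 6*I*sqrt(776290910)/63185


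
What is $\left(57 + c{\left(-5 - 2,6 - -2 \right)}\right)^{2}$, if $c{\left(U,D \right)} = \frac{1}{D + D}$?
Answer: $\frac{833569}{256} \approx 3256.1$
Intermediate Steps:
$c{\left(U,D \right)} = \frac{1}{2 D}$
$\left(57 + c{\left(-5 - 2,6 - -2 \right)}\right)^{2} = \left(57 + \frac{1}{2 \left(6 - -2\right)}\right)^{2} = \left(57 + \frac{1}{2 \left(6 + 2\right)}\right)^{2} = \left(57 + \frac{1}{2 \cdot 8}\right)^{2} = \left(57 + \frac{1}{2} \cdot \frac{1}{8}\right)^{2} = \left(57 + \frac{1}{16}\right)^{2} = \left(\frac{913}{16}\right)^{2} = \frac{833569}{256}$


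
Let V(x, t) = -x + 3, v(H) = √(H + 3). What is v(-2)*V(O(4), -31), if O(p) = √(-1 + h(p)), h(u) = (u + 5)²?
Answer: 3 - 4*√5 ≈ -5.9443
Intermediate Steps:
h(u) = (5 + u)²
O(p) = √(-1 + (5 + p)²)
v(H) = √(3 + H)
V(x, t) = 3 - x
v(-2)*V(O(4), -31) = √(3 - 2)*(3 - √(-1 + (5 + 4)²)) = √1*(3 - √(-1 + 9²)) = 1*(3 - √(-1 + 81)) = 1*(3 - √80) = 1*(3 - 4*√5) = 3 - 4*√5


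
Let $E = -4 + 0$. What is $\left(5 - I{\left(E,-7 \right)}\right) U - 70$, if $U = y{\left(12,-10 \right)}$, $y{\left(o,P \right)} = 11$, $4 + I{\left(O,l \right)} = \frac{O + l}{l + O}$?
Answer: $18$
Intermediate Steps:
$E = -4$
$I{\left(O,l \right)} = -3$ ($I{\left(O,l \right)} = -4 + \frac{O + l}{l + O} = -4 + \frac{O + l}{O + l} = -4 + 1 = -3$)
$U = 11$
$\left(5 - I{\left(E,-7 \right)}\right) U - 70 = \left(5 - -3\right) 11 - 70 = \left(5 + 3\right) 11 - 70 = 8 \cdot 11 - 70 = 88 - 70 = 18$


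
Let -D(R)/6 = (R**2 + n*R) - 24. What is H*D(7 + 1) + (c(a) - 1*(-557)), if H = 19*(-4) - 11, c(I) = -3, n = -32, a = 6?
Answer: -112198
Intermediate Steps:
D(R) = 144 - 6*R**2 + 192*R (D(R) = -6*((R**2 - 32*R) - 24) = -6*(-24 + R**2 - 32*R) = 144 - 6*R**2 + 192*R)
H = -87 (H = -76 - 11 = -87)
H*D(7 + 1) + (c(a) - 1*(-557)) = -87*(144 - 6*(7 + 1)**2 + 192*(7 + 1)) + (-3 - 1*(-557)) = -87*(144 - 6*8**2 + 192*8) + (-3 + 557) = -87*(144 - 6*64 + 1536) + 554 = -87*(144 - 384 + 1536) + 554 = -87*1296 + 554 = -112752 + 554 = -112198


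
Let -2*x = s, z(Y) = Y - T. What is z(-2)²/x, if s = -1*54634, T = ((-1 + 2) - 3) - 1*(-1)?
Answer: 1/27317 ≈ 3.6607e-5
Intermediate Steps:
T = -1 (T = (1 - 3) + 1 = -2 + 1 = -1)
s = -54634
z(Y) = 1 + Y (z(Y) = Y - 1*(-1) = Y + 1 = 1 + Y)
x = 27317 (x = -½*(-54634) = 27317)
z(-2)²/x = (1 - 2)²/27317 = (-1)²*(1/27317) = 1*(1/27317) = 1/27317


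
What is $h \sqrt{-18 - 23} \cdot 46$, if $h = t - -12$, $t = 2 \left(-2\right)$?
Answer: $368 i \sqrt{41} \approx 2356.4 i$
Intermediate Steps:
$t = -4$
$h = 8$ ($h = -4 - -12 = -4 + 12 = 8$)
$h \sqrt{-18 - 23} \cdot 46 = 8 \sqrt{-18 - 23} \cdot 46 = 8 \sqrt{-41} \cdot 46 = 8 i \sqrt{41} \cdot 46 = 368 i \sqrt{41}$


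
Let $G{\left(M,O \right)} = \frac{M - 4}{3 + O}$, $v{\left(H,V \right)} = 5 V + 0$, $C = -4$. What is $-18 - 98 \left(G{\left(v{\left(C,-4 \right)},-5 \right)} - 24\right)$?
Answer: $1158$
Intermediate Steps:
$v{\left(H,V \right)} = 5 V$
$G{\left(M,O \right)} = \frac{-4 + M}{3 + O}$
$-18 - 98 \left(G{\left(v{\left(C,-4 \right)},-5 \right)} - 24\right) = -18 - 98 \left(\frac{-4 + 5 \left(-4\right)}{3 - 5} - 24\right) = -18 - 98 \left(\frac{-4 - 20}{-2} - 24\right) = -18 - 98 \left(\left(- \frac{1}{2}\right) \left(-24\right) - 24\right) = -18 - 98 \left(12 - 24\right) = -18 - -1176 = -18 + 1176 = 1158$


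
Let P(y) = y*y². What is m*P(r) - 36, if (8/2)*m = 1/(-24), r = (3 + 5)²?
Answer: -8300/3 ≈ -2766.7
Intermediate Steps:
r = 64 (r = 8² = 64)
m = -1/96 (m = (¼)/(-24) = (¼)*(-1/24) = -1/96 ≈ -0.010417)
P(y) = y³
m*P(r) - 36 = -1/96*64³ - 36 = -1/96*262144 - 36 = -8192/3 - 36 = -8300/3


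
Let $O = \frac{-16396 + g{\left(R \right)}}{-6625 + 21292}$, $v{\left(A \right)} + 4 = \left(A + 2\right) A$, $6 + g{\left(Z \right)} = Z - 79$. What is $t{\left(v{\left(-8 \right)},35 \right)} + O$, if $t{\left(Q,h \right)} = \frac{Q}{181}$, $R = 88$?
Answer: $- \frac{2321785}{2654727} \approx -0.87459$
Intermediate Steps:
$g{\left(Z \right)} = -85 + Z$ ($g{\left(Z \right)} = -6 + \left(Z - 79\right) = -6 + \left(-79 + Z\right) = -85 + Z$)
$v{\left(A \right)} = -4 + A \left(2 + A\right)$ ($v{\left(A \right)} = -4 + \left(A + 2\right) A = -4 + \left(2 + A\right) A = -4 + A \left(2 + A\right)$)
$t{\left(Q,h \right)} = \frac{Q}{181}$ ($t{\left(Q,h \right)} = Q \frac{1}{181} = \frac{Q}{181}$)
$O = - \frac{16393}{14667}$ ($O = \frac{-16396 + \left(-85 + 88\right)}{-6625 + 21292} = \frac{-16396 + 3}{14667} = \left(-16393\right) \frac{1}{14667} = - \frac{16393}{14667} \approx -1.1177$)
$t{\left(v{\left(-8 \right)},35 \right)} + O = \frac{-4 + \left(-8\right)^{2} + 2 \left(-8\right)}{181} - \frac{16393}{14667} = \frac{-4 + 64 - 16}{181} - \frac{16393}{14667} = \frac{1}{181} \cdot 44 - \frac{16393}{14667} = \frac{44}{181} - \frac{16393}{14667} = - \frac{2321785}{2654727}$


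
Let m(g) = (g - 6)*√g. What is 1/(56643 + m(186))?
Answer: 18881/1067467683 - 20*√186/355822561 ≈ 1.6921e-5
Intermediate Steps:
m(g) = √g*(-6 + g) (m(g) = (-6 + g)*√g = √g*(-6 + g))
1/(56643 + m(186)) = 1/(56643 + √186*(-6 + 186)) = 1/(56643 + √186*180) = 1/(56643 + 180*√186)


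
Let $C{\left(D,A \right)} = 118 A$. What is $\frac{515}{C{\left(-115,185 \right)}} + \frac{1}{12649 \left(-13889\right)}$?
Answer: $\frac{18095237617}{767027441726} \approx 0.023591$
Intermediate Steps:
$\frac{515}{C{\left(-115,185 \right)}} + \frac{1}{12649 \left(-13889\right)} = \frac{515}{118 \cdot 185} + \frac{1}{12649 \left(-13889\right)} = \frac{515}{21830} + \frac{1}{12649} \left(- \frac{1}{13889}\right) = 515 \cdot \frac{1}{21830} - \frac{1}{175681961} = \frac{103}{4366} - \frac{1}{175681961} = \frac{18095237617}{767027441726}$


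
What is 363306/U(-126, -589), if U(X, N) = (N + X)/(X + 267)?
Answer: -51226146/715 ≈ -71645.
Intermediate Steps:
U(X, N) = (N + X)/(267 + X)
363306/U(-126, -589) = 363306/(((-589 - 126)/(267 - 126))) = 363306/((-715/141)) = 363306/(((1/141)*(-715))) = 363306/(-715/141) = 363306*(-141/715) = -51226146/715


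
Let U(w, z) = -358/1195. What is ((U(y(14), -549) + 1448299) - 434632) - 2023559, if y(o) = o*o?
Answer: -1206821298/1195 ≈ -1.0099e+6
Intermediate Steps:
y(o) = o²
U(w, z) = -358/1195 (U(w, z) = -358*1/1195 = -358/1195)
((U(y(14), -549) + 1448299) - 434632) - 2023559 = ((-358/1195 + 1448299) - 434632) - 2023559 = (1730716947/1195 - 434632) - 2023559 = 1211331707/1195 - 2023559 = -1206821298/1195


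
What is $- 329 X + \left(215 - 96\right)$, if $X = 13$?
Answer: $-4158$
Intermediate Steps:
$- 329 X + \left(215 - 96\right) = \left(-329\right) 13 + \left(215 - 96\right) = -4277 + \left(215 - 96\right) = -4277 + 119 = -4158$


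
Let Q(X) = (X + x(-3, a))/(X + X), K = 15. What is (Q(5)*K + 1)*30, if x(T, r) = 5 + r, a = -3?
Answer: 345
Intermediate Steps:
Q(X) = (2 + X)/(2*X) (Q(X) = (X + (5 - 3))/(X + X) = (X + 2)/((2*X)) = (2 + X)*(1/(2*X)) = (2 + X)/(2*X))
(Q(5)*K + 1)*30 = (((½)*(2 + 5)/5)*15 + 1)*30 = (((½)*(⅕)*7)*15 + 1)*30 = ((7/10)*15 + 1)*30 = (21/2 + 1)*30 = (23/2)*30 = 345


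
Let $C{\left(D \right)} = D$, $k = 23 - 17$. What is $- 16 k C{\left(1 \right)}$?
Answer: $-96$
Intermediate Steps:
$k = 6$
$- 16 k C{\left(1 \right)} = \left(-16\right) 6 \cdot 1 = \left(-96\right) 1 = -96$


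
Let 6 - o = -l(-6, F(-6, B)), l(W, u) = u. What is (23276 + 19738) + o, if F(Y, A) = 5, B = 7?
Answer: 43025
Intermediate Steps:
o = 11 (o = 6 - (-1)*5 = 6 - 1*(-5) = 6 + 5 = 11)
(23276 + 19738) + o = (23276 + 19738) + 11 = 43014 + 11 = 43025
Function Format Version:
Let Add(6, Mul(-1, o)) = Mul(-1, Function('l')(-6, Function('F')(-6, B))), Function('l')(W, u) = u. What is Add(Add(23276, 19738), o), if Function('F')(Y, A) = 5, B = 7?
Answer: 43025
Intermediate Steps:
o = 11 (o = Add(6, Mul(-1, Mul(-1, 5))) = Add(6, Mul(-1, -5)) = Add(6, 5) = 11)
Add(Add(23276, 19738), o) = Add(Add(23276, 19738), 11) = Add(43014, 11) = 43025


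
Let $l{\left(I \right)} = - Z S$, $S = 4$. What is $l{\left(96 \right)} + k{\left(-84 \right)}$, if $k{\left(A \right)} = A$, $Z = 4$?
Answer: $-100$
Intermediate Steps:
$l{\left(I \right)} = -16$ ($l{\left(I \right)} = \left(-1\right) 4 \cdot 4 = \left(-4\right) 4 = -16$)
$l{\left(96 \right)} + k{\left(-84 \right)} = -16 - 84 = -100$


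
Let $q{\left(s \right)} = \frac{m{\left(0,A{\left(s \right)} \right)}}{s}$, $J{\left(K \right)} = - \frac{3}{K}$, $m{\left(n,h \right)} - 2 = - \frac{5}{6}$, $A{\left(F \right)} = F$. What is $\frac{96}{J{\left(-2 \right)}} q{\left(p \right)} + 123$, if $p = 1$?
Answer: $\frac{593}{3} \approx 197.67$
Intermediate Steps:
$m{\left(n,h \right)} = \frac{7}{6}$ ($m{\left(n,h \right)} = 2 - \frac{5}{6} = \frac{7}{6}$)
$q{\left(s \right)} = \frac{7}{6 s}$
$\frac{96}{J{\left(-2 \right)}} q{\left(p \right)} + 123 = \frac{96}{\left(-3\right) \frac{1}{-2}} \frac{7}{6 \cdot 1} + 123 = \frac{96}{\left(-3\right) \left(- \frac{1}{2}\right)} \frac{7}{6} \cdot 1 + 123 = \frac{96}{\frac{3}{2}} \cdot \frac{7}{6} + 123 = 96 \cdot \frac{2}{3} \cdot \frac{7}{6} + 123 = 64 \cdot \frac{7}{6} + 123 = \frac{224}{3} + 123 = \frac{593}{3}$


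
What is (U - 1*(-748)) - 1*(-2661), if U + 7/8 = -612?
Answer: 22369/8 ≈ 2796.1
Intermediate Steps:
U = -4903/8 (U = -7/8 - 612 = -4903/8 ≈ -612.88)
(U - 1*(-748)) - 1*(-2661) = (-4903/8 - 1*(-748)) - 1*(-2661) = (-4903/8 + 748) + 2661 = 1081/8 + 2661 = 22369/8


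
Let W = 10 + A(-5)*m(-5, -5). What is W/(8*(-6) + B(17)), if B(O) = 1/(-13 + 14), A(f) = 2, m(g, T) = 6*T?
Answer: 50/47 ≈ 1.0638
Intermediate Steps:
B(O) = 1 (B(O) = 1/1 = 1)
W = -50 (W = 10 + 2*(6*(-5)) = 10 + 2*(-30) = 10 - 60 = -50)
W/(8*(-6) + B(17)) = -50/(8*(-6) + 1) = -50/(-48 + 1) = -50/(-47) = -50*(-1/47) = 50/47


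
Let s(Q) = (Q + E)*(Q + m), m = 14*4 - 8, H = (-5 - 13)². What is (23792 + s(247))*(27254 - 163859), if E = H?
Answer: -26260535385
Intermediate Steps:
H = 324 (H = (-18)² = 324)
m = 48 (m = 56 - 8 = 48)
E = 324
s(Q) = (48 + Q)*(324 + Q) (s(Q) = (Q + 324)*(Q + 48) = (324 + Q)*(48 + Q) = (48 + Q)*(324 + Q))
(23792 + s(247))*(27254 - 163859) = (23792 + (15552 + 247² + 372*247))*(27254 - 163859) = (23792 + (15552 + 61009 + 91884))*(-136605) = (23792 + 168445)*(-136605) = 192237*(-136605) = -26260535385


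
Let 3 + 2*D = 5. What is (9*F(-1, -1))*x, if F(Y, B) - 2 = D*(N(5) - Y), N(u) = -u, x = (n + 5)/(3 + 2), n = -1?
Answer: -72/5 ≈ -14.400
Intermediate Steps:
D = 1 (D = -3/2 + (1/2)*5 = -3/2 + 5/2 = 1)
x = 4/5 (x = (-1 + 5)/(3 + 2) = 4/5 ≈ 0.80000)
F(Y, B) = -3 - Y (F(Y, B) = 2 + 1*(-1*5 - Y) = 2 + 1*(-5 - Y) = 2 + (-5 - Y) = -3 - Y)
(9*F(-1, -1))*x = (9*(-3 - 1*(-1)))*(4/5) = (9*(-3 + 1))*(4/5) = (9*(-2))*(4/5) = -18*4/5 = -72/5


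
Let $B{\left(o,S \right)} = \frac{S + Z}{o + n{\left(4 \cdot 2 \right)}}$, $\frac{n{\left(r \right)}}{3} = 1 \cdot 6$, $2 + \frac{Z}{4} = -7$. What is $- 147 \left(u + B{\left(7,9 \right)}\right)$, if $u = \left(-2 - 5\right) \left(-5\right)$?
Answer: $- \frac{124656}{25} \approx -4986.2$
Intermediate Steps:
$Z = -36$ ($Z = -8 + 4 \left(-7\right) = -8 - 28 = -36$)
$n{\left(r \right)} = 18$ ($n{\left(r \right)} = 3 \cdot 1 \cdot 6 = 3 \cdot 6 = 18$)
$u = 35$ ($u = \left(-7\right) \left(-5\right) = 35$)
$B{\left(o,S \right)} = \frac{-36 + S}{18 + o}$ ($B{\left(o,S \right)} = \frac{S - 36}{o + 18} = \frac{-36 + S}{18 + o}$)
$- 147 \left(u + B{\left(7,9 \right)}\right) = - 147 \left(35 + \frac{-36 + 9}{18 + 7}\right) = - 147 \left(35 + \frac{1}{25} \left(-27\right)\right) = - 147 \left(35 - \frac{27}{25}\right) = \left(-147\right) \frac{848}{25} = - \frac{124656}{25}$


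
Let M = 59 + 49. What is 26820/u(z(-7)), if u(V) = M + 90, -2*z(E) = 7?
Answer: 1490/11 ≈ 135.45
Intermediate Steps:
z(E) = -7/2 (z(E) = -1/2*7 = -7/2)
M = 108
u(V) = 198 (u(V) = 108 + 90 = 198)
26820/u(z(-7)) = 26820/198 = 26820*(1/198) = 1490/11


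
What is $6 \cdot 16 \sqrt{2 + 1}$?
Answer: $96 \sqrt{3} \approx 166.28$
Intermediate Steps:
$6 \cdot 16 \sqrt{2 + 1} = 96 \sqrt{3}$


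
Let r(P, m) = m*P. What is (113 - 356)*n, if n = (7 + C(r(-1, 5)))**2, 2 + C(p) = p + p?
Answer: -6075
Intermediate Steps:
r(P, m) = P*m
C(p) = -2 + 2*p (C(p) = -2 + (p + p) = -2 + 2*p)
n = 25 (n = (7 + (-2 + 2*(-1*5)))**2 = (7 + (-2 + 2*(-5)))**2 = (7 + (-2 - 10))**2 = (7 - 12)**2 = (-5)**2 = 25)
(113 - 356)*n = (113 - 356)*25 = -243*25 = -6075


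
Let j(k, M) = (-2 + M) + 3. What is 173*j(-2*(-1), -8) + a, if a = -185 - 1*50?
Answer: -1446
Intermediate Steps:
j(k, M) = 1 + M
a = -235 (a = -185 - 50 = -235)
173*j(-2*(-1), -8) + a = 173*(1 - 8) - 235 = 173*(-7) - 235 = -1211 - 235 = -1446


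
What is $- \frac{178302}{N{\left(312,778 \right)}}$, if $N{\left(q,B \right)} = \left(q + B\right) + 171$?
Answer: $- \frac{178302}{1261} \approx -141.4$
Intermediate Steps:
$N{\left(q,B \right)} = 171 + B + q$ ($N{\left(q,B \right)} = \left(B + q\right) + 171 = 171 + B + q$)
$- \frac{178302}{N{\left(312,778 \right)}} = - \frac{178302}{171 + 778 + 312} = - \frac{178302}{1261}$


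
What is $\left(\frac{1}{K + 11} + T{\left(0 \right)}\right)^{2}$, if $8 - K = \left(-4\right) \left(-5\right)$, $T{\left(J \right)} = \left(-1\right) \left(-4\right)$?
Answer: $9$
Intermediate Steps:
$T{\left(J \right)} = 4$
$K = -12$ ($K = 8 - \left(-4\right) \left(-5\right) = 8 - 20 = -12$)
$\left(\frac{1}{K + 11} + T{\left(0 \right)}\right)^{2} = \left(\frac{1}{-12 + 11} + 4\right)^{2} = \left(\frac{1}{-1} + 4\right)^{2} = \left(-1 + 4\right)^{2} = 3^{2} = 9$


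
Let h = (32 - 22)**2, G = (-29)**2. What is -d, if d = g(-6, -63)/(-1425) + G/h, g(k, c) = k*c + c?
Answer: -15559/1900 ≈ -8.1889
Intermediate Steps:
G = 841
g(k, c) = c + c*k (g(k, c) = c*k + c = c + c*k)
h = 100 (h = 10**2 = 100)
d = 15559/1900 (d = -63*(1 - 6)/(-1425) + 841/100 = -63*(-5)*(-1/1425) + 841*(1/100) = 315*(-1/1425) + 841/100 = -21/95 + 841/100 = 15559/1900 ≈ 8.1889)
-d = -1*15559/1900 = -15559/1900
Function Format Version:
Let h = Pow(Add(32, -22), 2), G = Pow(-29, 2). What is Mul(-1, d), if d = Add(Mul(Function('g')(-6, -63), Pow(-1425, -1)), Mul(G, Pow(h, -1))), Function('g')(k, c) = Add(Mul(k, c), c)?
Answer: Rational(-15559, 1900) ≈ -8.1889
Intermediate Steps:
G = 841
Function('g')(k, c) = Add(c, Mul(c, k)) (Function('g')(k, c) = Add(Mul(c, k), c) = Add(c, Mul(c, k)))
h = 100 (h = Pow(10, 2) = 100)
d = Rational(15559, 1900) (d = Add(Mul(Mul(-63, Add(1, -6)), Pow(-1425, -1)), Mul(841, Pow(100, -1))) = Add(Mul(Mul(-63, -5), Rational(-1, 1425)), Mul(841, Rational(1, 100))) = Add(Mul(315, Rational(-1, 1425)), Rational(841, 100)) = Add(Rational(-21, 95), Rational(841, 100)) = Rational(15559, 1900) ≈ 8.1889)
Mul(-1, d) = Mul(-1, Rational(15559, 1900)) = Rational(-15559, 1900)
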